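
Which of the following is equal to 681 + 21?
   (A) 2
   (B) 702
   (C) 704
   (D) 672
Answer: B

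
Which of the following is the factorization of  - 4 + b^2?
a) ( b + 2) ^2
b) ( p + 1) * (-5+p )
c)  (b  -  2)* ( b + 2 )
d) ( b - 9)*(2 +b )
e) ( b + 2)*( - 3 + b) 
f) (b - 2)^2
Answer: c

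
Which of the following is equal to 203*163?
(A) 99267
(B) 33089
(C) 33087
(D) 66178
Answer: B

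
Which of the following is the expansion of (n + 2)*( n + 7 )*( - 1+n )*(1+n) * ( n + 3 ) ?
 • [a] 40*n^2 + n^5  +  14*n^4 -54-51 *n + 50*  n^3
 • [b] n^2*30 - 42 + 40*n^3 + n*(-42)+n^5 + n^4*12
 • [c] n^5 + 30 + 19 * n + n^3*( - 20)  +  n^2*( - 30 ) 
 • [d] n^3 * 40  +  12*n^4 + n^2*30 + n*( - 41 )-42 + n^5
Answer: d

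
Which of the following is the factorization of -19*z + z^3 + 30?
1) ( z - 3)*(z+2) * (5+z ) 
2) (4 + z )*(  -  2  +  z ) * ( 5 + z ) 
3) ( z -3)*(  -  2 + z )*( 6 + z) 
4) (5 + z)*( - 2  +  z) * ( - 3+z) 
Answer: 4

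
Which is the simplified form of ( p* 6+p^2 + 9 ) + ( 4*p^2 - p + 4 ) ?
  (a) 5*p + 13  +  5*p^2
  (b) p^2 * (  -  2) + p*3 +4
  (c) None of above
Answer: a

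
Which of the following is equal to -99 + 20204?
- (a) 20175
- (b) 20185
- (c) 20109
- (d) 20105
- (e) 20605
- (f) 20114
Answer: d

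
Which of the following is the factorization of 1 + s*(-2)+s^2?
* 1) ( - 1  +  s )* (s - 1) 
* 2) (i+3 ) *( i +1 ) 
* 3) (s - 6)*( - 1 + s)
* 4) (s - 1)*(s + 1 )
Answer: 1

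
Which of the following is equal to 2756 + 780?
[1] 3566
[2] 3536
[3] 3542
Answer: 2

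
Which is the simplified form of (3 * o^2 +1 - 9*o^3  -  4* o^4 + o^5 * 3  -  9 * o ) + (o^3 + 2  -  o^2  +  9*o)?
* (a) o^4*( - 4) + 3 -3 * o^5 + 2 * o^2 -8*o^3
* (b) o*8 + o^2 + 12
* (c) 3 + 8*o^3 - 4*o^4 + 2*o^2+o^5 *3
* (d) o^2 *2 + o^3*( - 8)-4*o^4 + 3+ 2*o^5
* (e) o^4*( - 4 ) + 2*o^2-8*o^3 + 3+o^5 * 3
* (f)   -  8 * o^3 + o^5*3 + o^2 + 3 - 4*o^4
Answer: e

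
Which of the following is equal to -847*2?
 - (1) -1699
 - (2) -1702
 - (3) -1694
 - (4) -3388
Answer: 3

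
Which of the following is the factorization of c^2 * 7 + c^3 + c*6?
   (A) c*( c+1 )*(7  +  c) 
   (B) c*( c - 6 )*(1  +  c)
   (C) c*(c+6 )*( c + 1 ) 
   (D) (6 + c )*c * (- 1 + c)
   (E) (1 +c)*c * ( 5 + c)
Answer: C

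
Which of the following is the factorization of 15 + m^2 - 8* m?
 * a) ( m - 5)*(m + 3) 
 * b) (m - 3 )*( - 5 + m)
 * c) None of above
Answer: b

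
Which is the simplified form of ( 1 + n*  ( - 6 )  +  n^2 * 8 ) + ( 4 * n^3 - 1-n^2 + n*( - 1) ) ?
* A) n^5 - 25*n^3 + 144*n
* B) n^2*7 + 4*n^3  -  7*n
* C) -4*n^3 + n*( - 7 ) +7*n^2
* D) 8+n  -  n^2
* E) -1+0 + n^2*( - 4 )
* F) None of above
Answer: B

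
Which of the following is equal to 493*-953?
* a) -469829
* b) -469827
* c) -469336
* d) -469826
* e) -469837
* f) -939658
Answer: a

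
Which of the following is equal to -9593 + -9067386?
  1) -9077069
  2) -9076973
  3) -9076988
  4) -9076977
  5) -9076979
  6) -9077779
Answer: 5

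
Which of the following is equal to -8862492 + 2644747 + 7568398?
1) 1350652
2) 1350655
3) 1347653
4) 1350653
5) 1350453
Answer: 4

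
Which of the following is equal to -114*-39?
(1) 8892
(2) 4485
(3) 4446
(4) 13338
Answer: 3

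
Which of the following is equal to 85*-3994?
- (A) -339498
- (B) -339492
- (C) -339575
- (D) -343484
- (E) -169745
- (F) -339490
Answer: F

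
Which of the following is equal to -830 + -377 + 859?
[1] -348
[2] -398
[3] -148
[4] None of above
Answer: 1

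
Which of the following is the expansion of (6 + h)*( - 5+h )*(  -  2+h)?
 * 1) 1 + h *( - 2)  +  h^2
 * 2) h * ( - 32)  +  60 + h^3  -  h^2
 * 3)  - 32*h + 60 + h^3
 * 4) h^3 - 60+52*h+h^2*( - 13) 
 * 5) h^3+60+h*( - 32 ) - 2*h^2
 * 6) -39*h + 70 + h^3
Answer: 2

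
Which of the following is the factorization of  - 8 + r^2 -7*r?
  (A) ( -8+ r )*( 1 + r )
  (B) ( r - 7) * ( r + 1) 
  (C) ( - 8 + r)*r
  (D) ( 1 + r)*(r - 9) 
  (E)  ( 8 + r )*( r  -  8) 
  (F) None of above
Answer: A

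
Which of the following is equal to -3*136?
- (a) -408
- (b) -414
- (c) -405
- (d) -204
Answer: a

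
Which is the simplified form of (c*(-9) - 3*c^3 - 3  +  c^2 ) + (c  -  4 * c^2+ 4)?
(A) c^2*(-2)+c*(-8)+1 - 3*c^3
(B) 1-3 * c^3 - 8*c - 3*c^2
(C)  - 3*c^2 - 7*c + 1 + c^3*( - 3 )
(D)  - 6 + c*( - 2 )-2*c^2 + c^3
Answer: B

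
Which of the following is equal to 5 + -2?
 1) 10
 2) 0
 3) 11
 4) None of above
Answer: 4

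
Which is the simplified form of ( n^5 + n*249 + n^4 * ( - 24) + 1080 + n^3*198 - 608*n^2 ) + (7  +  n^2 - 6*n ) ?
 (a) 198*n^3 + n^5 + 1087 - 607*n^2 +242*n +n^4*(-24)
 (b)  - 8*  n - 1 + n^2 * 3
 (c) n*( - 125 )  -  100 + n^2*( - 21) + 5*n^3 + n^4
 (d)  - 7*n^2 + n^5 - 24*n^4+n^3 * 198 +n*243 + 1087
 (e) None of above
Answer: e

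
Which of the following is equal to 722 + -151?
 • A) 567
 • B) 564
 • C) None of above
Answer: C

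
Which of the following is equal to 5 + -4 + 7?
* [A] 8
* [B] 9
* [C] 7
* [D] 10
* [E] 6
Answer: A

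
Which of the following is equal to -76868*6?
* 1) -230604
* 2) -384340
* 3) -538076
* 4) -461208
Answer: 4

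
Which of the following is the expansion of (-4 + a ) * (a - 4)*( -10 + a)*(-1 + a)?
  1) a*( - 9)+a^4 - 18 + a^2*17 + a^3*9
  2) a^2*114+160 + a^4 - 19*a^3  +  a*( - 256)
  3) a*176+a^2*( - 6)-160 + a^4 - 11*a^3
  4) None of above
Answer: 2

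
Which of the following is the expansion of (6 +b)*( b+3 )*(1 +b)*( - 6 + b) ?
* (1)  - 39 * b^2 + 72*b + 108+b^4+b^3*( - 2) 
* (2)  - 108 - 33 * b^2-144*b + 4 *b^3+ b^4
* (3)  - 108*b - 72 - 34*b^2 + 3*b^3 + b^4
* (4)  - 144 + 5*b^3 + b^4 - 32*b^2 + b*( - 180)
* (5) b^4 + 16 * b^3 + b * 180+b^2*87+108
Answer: 2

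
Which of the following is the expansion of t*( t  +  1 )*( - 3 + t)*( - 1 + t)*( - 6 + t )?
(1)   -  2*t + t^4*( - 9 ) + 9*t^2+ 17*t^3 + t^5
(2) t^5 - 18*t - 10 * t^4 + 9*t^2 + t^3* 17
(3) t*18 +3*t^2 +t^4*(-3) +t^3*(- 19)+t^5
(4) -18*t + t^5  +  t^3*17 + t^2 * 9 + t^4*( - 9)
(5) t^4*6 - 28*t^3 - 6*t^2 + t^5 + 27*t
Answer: 4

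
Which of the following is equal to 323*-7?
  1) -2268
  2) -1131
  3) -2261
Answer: 3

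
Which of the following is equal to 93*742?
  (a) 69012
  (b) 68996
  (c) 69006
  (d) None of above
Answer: c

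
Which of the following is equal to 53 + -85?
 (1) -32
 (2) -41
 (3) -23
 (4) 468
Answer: 1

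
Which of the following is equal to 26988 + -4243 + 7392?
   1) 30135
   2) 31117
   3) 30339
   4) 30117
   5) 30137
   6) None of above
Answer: 5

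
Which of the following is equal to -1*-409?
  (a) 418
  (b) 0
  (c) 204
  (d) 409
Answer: d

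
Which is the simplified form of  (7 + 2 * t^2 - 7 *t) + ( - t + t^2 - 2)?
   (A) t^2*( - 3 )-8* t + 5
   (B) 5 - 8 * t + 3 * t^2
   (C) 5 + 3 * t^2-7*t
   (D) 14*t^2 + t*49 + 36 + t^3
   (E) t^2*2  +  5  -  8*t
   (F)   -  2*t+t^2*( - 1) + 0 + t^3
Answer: B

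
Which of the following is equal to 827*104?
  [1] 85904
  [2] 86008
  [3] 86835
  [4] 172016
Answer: 2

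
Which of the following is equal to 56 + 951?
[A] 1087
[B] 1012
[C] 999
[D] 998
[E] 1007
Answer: E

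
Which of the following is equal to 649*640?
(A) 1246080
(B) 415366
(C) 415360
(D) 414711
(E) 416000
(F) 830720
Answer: C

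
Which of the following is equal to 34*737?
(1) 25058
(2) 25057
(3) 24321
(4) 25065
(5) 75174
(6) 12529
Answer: 1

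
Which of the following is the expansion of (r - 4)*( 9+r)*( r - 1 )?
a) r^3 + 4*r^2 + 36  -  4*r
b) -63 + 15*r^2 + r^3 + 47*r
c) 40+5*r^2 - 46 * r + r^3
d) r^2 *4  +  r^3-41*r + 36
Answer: d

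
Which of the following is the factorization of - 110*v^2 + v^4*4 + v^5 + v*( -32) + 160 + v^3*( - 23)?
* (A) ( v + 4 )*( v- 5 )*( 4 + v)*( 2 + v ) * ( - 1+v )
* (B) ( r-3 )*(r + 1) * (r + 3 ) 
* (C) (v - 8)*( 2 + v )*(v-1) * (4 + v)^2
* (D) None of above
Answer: A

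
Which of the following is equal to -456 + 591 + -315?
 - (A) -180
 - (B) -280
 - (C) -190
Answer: A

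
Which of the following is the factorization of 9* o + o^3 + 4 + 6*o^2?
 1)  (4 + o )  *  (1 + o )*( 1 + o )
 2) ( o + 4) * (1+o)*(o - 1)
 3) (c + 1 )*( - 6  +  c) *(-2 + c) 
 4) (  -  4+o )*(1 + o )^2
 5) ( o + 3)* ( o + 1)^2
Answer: 1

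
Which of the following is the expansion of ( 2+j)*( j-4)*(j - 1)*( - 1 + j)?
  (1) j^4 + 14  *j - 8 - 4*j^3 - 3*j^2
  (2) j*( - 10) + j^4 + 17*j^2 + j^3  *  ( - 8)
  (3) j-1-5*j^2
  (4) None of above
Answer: 1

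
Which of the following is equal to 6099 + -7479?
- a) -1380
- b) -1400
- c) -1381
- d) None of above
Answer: a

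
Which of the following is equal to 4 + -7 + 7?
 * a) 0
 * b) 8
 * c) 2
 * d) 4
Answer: d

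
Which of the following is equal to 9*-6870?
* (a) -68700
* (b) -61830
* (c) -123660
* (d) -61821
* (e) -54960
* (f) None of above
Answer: b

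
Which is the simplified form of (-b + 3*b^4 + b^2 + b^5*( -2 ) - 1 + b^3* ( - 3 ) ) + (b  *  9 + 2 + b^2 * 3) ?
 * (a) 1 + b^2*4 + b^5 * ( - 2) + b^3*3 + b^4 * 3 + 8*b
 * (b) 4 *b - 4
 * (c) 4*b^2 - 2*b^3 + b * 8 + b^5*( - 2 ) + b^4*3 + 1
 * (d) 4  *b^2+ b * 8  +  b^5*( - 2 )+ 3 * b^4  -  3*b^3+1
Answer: d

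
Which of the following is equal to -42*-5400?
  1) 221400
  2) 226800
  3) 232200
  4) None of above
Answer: 2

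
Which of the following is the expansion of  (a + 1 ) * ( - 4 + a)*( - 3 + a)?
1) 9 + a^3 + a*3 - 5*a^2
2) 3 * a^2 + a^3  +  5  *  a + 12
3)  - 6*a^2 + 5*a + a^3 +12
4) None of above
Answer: 3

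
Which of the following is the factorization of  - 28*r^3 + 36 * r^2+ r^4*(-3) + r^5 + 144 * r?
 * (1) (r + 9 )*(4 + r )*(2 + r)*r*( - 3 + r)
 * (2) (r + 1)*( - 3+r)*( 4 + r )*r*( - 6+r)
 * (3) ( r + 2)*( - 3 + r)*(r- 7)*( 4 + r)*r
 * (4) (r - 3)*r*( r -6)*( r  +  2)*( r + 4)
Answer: 4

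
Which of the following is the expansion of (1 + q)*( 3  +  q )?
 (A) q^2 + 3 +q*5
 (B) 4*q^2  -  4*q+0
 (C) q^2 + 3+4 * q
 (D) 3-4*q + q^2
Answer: C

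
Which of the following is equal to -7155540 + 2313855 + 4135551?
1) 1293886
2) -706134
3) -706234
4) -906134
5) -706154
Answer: 2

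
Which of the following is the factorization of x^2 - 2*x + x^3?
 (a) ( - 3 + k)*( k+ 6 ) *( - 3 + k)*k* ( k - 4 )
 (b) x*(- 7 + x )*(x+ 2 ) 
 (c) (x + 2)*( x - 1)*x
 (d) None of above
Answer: c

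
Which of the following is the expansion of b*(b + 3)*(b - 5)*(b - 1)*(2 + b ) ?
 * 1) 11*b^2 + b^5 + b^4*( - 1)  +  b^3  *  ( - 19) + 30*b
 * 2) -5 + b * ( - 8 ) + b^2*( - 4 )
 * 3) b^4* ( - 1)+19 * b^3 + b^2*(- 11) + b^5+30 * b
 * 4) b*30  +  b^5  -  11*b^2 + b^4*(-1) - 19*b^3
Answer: 4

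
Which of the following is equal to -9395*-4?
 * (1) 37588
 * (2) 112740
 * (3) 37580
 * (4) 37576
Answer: 3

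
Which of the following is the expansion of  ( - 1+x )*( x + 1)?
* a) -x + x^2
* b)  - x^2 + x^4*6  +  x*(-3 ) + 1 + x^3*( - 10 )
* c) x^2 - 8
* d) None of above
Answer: d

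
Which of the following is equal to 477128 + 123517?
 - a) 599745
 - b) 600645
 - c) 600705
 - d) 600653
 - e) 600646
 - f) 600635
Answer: b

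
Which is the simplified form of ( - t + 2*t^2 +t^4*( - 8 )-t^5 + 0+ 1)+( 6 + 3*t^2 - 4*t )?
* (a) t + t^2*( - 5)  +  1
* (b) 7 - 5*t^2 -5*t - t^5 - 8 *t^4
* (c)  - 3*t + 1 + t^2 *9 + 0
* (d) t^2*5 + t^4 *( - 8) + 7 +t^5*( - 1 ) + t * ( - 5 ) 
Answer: d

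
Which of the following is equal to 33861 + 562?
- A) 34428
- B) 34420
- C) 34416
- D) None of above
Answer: D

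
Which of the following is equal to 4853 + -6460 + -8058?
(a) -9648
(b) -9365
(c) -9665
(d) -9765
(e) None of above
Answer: c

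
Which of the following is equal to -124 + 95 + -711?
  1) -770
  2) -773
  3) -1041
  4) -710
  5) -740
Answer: 5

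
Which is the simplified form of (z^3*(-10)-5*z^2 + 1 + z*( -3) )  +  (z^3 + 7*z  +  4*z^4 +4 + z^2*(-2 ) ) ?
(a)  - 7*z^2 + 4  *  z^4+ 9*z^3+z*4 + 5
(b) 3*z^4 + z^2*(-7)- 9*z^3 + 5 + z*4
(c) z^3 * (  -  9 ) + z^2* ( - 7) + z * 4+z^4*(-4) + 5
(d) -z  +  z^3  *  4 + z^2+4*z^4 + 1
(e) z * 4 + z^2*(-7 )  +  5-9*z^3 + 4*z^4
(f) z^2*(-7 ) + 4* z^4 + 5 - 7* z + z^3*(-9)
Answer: e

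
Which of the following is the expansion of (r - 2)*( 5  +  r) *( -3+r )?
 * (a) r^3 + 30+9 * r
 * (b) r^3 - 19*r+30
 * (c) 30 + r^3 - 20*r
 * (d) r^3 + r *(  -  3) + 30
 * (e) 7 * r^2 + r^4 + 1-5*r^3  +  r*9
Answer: b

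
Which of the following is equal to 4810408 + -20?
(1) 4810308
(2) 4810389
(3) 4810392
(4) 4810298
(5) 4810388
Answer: 5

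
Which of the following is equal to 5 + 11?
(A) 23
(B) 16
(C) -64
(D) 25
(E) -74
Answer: B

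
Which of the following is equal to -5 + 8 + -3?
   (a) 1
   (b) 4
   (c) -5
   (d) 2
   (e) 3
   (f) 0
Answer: f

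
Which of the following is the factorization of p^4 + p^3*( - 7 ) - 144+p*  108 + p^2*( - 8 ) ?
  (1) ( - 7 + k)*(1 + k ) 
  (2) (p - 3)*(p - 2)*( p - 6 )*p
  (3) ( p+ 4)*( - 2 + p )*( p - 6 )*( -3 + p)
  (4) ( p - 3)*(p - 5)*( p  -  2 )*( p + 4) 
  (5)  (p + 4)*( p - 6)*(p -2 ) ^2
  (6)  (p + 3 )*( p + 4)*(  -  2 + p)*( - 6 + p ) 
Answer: 3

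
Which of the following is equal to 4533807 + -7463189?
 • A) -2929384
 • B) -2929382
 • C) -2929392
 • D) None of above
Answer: B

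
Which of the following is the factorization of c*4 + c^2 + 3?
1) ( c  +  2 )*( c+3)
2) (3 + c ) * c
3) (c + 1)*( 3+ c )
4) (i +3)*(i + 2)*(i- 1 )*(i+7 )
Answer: 3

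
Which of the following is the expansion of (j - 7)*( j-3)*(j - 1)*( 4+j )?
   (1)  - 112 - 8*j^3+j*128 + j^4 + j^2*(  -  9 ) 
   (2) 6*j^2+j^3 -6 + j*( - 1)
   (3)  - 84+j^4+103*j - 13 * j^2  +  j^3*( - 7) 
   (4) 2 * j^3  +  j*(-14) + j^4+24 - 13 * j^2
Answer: 3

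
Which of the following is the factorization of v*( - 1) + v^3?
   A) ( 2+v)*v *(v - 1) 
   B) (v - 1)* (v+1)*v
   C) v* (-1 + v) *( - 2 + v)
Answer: B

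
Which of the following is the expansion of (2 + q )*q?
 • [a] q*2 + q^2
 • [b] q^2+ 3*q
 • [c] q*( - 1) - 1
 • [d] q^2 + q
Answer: a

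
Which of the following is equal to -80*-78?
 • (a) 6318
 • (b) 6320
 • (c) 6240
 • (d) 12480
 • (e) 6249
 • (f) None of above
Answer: c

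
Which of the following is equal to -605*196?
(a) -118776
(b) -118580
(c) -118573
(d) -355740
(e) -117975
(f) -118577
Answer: b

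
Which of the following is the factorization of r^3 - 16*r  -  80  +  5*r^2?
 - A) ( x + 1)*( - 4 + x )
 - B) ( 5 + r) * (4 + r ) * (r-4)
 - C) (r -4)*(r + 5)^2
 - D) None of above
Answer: B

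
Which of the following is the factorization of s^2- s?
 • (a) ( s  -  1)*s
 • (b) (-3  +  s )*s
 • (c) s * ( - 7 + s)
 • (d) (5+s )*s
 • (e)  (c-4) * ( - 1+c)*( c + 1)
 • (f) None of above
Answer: a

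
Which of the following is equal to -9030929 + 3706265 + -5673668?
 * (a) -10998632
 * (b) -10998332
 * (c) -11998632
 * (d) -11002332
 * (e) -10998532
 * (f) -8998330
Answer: b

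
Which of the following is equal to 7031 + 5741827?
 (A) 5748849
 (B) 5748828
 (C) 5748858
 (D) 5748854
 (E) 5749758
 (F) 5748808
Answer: C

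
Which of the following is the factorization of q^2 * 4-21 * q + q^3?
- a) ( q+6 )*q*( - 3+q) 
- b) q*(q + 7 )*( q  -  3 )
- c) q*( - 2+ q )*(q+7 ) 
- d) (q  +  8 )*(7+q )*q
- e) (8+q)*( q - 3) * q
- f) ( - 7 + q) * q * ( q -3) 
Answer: b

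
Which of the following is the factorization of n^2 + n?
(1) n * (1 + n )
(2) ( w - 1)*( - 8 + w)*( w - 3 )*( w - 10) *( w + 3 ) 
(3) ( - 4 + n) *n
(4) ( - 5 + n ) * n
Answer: 1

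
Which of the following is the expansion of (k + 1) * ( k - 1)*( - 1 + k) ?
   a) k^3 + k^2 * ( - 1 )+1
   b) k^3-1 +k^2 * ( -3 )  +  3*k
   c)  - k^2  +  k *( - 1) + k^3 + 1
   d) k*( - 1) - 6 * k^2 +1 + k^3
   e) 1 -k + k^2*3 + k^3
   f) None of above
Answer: c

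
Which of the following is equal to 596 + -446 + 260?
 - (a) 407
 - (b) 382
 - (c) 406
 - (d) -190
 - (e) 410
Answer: e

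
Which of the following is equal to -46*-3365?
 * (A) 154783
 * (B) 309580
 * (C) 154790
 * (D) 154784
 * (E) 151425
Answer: C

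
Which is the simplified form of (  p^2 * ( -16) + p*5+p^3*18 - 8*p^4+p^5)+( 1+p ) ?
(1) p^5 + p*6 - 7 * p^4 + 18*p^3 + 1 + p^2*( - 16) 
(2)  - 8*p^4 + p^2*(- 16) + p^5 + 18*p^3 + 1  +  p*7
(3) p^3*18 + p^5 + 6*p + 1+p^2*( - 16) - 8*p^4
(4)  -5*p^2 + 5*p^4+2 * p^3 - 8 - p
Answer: 3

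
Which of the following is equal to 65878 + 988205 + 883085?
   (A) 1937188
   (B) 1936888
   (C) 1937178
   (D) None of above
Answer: D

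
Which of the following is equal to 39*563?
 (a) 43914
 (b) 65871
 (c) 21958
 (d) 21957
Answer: d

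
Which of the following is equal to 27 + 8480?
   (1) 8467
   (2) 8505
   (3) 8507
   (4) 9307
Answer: 3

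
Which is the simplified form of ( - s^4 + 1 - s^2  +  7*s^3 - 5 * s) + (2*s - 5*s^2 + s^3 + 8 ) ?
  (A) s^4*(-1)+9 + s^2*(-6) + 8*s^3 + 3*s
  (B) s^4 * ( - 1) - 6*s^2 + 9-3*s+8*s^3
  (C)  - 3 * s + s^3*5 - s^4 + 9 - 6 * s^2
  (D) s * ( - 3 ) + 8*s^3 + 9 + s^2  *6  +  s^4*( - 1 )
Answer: B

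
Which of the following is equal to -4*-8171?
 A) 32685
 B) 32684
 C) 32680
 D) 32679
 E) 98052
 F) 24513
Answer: B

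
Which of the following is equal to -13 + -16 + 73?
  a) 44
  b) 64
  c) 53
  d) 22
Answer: a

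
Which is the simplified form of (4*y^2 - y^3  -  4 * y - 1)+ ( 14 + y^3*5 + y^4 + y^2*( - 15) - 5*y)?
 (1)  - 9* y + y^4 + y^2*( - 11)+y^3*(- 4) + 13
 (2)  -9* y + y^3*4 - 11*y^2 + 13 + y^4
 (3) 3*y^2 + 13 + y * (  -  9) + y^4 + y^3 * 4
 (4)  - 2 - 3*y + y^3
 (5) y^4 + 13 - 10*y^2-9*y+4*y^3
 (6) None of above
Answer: 2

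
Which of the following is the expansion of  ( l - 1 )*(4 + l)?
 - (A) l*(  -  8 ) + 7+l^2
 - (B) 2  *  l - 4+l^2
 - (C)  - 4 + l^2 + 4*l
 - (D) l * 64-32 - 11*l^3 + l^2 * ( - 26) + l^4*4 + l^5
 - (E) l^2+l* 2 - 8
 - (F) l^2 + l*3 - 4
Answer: F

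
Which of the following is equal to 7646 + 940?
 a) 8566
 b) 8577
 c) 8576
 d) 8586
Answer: d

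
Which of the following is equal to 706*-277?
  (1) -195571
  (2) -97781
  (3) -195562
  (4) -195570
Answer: 3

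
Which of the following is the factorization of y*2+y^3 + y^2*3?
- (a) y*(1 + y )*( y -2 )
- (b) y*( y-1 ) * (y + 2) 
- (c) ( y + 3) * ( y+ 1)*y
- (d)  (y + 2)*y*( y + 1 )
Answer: d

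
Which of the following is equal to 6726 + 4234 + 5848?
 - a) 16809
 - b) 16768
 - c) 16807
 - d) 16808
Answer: d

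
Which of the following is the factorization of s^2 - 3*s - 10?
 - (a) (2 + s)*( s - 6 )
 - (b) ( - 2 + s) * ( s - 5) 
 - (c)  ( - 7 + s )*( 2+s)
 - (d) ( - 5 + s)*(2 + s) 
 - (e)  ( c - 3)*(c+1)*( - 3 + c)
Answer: d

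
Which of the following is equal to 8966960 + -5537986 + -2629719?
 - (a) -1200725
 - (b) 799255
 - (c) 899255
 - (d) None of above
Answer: b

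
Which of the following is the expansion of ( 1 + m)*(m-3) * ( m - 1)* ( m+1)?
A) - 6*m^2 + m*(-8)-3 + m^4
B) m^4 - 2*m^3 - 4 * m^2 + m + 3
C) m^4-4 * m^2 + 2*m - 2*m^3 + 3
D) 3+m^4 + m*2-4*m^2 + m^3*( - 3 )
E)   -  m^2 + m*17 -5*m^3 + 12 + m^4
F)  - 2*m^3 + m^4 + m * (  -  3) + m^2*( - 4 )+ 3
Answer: C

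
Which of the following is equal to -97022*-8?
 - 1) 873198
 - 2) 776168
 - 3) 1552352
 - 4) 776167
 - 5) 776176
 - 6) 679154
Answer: 5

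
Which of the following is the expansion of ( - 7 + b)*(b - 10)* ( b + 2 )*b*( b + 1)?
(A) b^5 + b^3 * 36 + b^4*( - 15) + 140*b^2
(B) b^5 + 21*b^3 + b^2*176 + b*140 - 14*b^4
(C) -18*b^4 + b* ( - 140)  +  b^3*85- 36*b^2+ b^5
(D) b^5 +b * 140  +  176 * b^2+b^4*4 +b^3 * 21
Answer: B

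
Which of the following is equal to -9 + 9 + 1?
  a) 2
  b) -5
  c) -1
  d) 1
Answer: d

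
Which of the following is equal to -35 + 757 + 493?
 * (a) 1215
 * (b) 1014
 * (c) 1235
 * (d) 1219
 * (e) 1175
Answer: a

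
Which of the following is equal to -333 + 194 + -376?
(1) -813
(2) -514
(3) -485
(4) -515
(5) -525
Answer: 4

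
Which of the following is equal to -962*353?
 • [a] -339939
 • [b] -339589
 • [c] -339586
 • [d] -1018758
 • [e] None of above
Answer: c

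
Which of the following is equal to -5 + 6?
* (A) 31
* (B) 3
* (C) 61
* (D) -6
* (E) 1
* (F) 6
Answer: E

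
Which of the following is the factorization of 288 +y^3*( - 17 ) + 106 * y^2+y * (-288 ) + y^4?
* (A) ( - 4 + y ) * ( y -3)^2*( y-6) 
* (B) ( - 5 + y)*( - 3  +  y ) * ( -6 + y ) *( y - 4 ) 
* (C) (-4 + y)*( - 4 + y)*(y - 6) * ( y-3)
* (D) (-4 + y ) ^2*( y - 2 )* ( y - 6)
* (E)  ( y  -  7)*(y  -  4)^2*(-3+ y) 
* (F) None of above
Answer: C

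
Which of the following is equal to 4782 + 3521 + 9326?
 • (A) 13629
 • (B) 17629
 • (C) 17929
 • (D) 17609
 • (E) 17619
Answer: B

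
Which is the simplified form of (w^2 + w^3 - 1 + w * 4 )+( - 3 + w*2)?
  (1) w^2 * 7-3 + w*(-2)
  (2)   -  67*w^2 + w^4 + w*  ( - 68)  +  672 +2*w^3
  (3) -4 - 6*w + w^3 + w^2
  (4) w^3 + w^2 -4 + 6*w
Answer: 4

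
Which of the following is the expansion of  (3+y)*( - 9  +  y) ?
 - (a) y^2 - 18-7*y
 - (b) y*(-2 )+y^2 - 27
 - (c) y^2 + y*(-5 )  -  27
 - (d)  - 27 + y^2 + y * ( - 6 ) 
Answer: d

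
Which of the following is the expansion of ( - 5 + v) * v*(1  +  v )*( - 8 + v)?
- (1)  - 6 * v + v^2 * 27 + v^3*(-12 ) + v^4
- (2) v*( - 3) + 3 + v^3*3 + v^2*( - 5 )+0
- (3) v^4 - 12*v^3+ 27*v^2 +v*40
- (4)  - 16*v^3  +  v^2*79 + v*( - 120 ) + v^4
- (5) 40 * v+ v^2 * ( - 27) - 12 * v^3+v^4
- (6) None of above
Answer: 3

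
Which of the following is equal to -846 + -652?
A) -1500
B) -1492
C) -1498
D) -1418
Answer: C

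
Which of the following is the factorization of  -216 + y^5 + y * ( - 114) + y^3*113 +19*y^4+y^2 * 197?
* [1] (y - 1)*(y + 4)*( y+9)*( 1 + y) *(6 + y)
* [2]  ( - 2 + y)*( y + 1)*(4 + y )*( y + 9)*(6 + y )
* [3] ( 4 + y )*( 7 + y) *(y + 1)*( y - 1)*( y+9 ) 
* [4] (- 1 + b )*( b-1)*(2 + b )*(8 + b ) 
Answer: 1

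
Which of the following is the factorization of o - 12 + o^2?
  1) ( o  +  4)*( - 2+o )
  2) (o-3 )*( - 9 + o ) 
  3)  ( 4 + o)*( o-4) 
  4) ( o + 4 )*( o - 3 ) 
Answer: 4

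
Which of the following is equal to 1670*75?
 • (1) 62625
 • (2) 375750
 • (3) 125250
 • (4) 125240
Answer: 3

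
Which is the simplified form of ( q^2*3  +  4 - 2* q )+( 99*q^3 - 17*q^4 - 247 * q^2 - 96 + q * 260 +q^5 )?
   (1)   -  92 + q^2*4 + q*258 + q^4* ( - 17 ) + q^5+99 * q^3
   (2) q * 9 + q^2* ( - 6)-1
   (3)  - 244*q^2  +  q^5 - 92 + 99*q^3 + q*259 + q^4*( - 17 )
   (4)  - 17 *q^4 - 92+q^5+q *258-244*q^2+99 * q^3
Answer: 4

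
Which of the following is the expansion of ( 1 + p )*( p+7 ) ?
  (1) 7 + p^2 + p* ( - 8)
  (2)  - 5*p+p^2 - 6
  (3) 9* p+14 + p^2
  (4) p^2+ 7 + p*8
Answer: 4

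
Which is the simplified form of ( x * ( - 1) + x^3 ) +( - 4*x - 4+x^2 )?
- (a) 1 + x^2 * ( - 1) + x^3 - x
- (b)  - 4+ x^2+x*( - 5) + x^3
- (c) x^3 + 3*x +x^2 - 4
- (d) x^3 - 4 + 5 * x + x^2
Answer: b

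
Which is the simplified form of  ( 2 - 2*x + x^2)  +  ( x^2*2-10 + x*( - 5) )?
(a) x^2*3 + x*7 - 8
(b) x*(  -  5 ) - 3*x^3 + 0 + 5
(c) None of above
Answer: c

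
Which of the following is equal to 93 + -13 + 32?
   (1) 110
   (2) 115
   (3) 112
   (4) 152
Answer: 3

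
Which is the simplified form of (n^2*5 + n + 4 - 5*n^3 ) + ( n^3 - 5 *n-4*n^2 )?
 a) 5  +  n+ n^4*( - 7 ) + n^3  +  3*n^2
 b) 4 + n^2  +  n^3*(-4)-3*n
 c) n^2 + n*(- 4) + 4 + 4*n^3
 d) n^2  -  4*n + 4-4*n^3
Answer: d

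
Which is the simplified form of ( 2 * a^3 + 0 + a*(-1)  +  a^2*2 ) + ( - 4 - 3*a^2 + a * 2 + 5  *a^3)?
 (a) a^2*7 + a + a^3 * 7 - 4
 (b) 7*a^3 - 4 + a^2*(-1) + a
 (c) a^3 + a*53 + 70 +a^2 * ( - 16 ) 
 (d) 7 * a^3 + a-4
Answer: b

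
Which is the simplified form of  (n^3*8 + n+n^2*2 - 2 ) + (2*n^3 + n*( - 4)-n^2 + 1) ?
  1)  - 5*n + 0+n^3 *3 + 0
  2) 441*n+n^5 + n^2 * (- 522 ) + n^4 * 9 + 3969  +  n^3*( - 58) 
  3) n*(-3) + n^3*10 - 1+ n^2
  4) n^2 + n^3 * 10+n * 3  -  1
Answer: 3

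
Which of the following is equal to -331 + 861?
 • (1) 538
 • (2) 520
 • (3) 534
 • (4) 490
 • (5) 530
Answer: 5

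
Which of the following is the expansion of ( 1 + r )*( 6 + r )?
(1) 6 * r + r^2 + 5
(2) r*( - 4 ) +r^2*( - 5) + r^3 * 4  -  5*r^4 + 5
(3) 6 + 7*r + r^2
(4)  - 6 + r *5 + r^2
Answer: 3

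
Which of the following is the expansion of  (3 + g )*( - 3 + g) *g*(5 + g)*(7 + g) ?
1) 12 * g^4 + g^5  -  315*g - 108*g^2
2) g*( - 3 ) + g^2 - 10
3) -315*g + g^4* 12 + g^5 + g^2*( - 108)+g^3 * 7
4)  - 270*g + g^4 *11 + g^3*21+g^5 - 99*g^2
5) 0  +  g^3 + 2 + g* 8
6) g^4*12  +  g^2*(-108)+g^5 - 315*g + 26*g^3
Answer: 6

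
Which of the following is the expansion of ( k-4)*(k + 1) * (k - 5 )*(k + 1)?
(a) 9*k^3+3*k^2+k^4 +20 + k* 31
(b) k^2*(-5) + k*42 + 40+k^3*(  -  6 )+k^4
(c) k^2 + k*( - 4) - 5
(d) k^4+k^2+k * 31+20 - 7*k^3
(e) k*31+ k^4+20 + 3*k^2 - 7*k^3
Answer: e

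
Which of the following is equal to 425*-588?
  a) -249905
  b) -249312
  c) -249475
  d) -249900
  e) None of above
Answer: d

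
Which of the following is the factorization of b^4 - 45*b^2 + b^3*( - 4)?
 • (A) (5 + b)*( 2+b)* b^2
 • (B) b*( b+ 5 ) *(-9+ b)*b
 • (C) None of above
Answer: B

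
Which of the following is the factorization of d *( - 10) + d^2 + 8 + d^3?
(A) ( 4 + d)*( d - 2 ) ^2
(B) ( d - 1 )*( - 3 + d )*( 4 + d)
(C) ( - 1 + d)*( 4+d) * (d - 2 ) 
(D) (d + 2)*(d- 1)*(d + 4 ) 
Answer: C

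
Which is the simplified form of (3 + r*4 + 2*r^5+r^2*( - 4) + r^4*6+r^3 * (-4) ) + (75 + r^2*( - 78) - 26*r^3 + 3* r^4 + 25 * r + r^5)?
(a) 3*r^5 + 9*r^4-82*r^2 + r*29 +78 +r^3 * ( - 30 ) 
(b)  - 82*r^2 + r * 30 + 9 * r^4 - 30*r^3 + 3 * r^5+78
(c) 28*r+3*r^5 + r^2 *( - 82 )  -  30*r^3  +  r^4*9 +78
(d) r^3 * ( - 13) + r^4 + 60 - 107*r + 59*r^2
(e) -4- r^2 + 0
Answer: a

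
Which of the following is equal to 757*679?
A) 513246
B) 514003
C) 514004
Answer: B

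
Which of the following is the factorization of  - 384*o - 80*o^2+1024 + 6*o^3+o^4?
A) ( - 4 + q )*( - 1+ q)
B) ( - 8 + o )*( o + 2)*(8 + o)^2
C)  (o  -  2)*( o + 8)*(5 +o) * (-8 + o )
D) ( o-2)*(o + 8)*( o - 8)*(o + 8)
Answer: D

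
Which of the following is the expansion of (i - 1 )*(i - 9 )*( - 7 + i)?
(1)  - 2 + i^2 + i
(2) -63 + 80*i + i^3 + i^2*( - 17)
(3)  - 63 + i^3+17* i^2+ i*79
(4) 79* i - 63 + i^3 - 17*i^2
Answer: 4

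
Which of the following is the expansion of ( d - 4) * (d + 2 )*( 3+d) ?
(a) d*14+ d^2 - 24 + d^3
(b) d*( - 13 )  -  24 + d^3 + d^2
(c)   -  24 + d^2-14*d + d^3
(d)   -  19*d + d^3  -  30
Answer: c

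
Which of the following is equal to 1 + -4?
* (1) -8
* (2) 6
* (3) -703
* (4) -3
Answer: 4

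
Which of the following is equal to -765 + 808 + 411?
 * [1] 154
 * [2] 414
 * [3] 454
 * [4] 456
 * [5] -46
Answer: 3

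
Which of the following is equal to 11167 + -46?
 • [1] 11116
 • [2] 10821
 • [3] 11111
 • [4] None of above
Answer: 4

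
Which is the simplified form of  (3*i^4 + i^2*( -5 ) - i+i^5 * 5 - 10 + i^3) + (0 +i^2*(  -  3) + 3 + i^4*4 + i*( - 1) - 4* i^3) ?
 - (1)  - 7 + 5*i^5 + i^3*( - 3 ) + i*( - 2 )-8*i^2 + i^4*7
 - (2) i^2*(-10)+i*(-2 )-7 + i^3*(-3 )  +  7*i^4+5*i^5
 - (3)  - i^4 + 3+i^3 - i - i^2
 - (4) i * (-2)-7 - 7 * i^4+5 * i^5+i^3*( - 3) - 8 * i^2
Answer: 1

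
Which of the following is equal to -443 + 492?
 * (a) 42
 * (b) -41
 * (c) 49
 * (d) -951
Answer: c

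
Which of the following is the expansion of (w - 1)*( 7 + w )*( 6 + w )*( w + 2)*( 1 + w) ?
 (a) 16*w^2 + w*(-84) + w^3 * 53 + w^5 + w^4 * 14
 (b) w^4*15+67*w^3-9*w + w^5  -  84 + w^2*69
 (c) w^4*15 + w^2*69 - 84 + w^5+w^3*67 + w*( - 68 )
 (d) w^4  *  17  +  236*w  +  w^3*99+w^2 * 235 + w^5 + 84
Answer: c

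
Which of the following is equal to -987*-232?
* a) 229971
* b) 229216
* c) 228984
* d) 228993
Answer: c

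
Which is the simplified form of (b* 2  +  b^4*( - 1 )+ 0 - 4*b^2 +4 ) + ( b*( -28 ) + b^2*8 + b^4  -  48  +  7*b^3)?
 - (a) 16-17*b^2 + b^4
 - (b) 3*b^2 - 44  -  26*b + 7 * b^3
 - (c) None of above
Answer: c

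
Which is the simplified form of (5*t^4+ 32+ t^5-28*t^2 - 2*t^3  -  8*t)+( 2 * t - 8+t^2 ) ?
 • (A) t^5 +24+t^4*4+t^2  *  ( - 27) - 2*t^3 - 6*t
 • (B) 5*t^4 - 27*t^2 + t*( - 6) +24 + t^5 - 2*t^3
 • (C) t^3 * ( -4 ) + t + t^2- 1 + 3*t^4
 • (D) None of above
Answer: B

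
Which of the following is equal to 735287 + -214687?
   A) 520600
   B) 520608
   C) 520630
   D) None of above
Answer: A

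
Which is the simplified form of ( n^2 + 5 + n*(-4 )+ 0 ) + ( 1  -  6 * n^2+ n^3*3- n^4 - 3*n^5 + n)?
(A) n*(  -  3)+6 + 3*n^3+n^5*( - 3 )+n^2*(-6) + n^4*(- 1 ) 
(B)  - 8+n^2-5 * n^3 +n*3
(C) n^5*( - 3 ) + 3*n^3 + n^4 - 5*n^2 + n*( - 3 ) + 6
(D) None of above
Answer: D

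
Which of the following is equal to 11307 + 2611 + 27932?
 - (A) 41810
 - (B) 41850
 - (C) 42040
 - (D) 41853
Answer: B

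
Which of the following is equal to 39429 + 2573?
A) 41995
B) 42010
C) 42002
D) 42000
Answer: C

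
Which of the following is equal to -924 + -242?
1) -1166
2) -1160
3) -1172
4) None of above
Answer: 1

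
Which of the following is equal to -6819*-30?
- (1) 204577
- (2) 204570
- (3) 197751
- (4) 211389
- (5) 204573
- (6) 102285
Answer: 2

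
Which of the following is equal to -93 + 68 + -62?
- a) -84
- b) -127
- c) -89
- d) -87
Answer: d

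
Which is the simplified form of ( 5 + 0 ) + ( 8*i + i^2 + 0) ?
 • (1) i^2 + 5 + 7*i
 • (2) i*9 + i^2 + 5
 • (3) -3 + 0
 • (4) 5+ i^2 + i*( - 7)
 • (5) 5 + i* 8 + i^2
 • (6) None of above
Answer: 5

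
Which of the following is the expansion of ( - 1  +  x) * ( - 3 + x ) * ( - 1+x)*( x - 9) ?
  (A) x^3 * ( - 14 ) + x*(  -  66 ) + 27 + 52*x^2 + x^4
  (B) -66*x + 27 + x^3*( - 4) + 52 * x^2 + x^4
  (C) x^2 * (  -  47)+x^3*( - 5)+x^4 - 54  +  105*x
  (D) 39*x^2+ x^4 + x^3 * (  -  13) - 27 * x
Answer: A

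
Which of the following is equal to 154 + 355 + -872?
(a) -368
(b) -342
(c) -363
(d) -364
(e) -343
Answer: c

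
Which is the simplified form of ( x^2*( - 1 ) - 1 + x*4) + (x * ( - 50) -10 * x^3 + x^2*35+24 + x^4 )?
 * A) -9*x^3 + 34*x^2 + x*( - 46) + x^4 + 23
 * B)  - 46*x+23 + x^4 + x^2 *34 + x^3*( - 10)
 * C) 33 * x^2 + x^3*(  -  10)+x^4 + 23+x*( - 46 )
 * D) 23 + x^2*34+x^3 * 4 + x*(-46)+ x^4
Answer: B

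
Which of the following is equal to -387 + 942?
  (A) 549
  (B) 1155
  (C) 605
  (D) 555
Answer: D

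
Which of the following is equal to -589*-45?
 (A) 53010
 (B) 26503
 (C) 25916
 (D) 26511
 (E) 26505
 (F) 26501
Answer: E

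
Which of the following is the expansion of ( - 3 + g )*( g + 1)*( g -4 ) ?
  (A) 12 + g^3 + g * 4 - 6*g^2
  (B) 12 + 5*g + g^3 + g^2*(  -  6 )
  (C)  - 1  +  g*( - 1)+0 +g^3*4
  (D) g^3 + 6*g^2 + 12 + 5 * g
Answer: B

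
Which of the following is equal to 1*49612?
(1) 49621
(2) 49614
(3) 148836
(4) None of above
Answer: 4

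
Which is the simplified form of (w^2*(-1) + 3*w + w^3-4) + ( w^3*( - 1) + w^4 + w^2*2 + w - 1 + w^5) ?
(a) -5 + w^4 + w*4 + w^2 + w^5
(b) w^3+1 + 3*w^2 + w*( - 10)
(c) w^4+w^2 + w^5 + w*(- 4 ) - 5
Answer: a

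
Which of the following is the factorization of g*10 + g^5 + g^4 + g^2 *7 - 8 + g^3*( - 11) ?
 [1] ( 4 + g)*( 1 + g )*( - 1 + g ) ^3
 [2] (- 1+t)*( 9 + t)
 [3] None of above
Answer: 3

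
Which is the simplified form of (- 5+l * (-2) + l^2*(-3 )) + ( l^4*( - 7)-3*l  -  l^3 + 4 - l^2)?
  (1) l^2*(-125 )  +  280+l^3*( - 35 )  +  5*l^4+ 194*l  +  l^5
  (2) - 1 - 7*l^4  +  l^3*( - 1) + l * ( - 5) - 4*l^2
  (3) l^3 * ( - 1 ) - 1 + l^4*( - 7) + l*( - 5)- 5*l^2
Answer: 2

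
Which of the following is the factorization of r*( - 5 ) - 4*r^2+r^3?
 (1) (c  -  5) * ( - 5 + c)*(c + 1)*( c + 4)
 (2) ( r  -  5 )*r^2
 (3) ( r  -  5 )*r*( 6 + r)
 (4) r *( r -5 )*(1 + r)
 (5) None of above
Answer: 4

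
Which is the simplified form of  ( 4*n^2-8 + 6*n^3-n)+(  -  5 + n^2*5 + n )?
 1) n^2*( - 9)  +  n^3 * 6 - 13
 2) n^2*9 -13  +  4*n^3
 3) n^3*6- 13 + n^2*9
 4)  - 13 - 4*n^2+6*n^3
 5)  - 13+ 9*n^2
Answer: 3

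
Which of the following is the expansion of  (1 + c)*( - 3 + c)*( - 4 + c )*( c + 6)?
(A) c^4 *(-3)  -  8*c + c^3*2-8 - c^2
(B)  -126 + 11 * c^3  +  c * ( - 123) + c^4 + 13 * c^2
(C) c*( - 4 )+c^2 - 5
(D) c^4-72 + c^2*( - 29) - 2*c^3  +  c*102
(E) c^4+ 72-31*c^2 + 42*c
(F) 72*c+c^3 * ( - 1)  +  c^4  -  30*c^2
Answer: E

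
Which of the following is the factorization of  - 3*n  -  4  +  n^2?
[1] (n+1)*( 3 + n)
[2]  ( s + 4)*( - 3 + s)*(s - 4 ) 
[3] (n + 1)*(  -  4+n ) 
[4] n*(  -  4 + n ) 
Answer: 3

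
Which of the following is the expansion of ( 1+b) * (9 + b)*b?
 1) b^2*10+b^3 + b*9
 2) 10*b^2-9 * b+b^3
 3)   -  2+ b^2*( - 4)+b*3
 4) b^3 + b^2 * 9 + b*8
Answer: 1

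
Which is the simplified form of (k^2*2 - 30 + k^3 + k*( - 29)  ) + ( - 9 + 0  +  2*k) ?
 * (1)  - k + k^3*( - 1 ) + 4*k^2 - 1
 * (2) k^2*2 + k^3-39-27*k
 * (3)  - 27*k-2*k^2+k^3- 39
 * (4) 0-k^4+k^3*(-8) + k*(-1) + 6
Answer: 2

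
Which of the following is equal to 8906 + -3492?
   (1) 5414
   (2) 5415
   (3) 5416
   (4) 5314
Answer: 1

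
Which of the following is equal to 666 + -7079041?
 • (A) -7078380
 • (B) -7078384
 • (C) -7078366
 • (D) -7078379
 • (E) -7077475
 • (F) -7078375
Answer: F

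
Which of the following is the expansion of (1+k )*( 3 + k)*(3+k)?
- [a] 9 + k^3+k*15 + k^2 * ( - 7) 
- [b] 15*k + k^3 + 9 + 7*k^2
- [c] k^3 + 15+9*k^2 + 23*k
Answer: b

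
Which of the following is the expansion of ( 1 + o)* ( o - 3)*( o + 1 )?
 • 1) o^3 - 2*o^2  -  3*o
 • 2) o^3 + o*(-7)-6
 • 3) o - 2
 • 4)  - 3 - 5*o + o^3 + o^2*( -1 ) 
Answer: 4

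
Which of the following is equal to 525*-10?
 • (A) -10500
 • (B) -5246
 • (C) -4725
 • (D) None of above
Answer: D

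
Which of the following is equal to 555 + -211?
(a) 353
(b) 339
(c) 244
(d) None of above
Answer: d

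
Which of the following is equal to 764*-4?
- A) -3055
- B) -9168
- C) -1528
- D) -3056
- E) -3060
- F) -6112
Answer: D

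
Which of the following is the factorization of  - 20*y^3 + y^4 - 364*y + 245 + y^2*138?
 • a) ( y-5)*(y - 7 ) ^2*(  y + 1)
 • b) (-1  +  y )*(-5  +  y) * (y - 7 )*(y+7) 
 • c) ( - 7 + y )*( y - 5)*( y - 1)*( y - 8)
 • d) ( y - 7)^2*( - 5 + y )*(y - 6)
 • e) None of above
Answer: e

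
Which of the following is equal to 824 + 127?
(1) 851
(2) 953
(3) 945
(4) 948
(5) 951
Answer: 5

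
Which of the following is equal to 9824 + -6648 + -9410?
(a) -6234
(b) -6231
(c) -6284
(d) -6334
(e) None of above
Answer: a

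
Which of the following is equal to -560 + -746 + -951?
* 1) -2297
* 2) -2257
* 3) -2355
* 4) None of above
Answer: 2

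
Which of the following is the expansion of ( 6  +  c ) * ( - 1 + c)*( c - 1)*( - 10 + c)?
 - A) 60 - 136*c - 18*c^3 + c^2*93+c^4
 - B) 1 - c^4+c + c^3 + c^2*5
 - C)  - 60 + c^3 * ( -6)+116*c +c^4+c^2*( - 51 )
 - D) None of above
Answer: C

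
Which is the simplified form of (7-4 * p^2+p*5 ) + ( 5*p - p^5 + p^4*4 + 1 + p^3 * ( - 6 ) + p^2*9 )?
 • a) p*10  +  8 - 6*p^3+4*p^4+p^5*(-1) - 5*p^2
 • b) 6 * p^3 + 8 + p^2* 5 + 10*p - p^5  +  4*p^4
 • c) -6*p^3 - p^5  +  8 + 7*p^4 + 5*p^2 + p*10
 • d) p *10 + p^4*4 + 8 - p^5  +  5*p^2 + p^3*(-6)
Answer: d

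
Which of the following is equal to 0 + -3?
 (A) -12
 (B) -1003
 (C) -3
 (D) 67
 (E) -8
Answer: C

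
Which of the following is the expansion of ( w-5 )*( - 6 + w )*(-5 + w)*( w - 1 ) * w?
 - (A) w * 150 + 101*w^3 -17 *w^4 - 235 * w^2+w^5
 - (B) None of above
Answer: A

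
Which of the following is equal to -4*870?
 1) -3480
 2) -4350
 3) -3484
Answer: 1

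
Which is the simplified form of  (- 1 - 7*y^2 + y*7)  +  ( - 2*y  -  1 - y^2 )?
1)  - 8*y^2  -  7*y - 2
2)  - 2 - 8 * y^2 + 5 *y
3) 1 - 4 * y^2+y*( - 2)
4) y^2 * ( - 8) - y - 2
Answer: 2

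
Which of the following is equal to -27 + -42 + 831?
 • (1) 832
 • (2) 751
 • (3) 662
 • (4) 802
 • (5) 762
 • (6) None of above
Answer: 5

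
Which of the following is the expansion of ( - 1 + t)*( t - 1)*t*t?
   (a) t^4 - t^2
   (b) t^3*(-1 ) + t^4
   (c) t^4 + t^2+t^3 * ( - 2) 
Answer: c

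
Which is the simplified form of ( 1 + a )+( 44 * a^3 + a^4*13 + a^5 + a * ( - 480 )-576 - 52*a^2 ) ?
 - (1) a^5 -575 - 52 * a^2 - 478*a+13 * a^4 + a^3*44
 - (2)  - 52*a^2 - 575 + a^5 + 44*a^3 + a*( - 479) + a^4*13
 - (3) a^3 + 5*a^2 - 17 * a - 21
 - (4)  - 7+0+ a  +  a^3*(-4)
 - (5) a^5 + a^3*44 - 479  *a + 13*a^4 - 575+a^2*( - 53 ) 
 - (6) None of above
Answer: 2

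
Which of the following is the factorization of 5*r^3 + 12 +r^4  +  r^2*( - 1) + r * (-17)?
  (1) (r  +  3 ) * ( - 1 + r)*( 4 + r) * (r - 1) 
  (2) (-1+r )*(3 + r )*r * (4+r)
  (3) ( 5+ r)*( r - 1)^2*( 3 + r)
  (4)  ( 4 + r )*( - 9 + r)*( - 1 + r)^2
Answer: 1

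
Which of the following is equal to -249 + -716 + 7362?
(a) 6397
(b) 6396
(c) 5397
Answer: a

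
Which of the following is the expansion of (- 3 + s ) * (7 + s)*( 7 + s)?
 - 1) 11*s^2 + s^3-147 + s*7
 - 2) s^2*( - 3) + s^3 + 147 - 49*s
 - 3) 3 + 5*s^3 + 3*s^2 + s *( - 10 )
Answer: 1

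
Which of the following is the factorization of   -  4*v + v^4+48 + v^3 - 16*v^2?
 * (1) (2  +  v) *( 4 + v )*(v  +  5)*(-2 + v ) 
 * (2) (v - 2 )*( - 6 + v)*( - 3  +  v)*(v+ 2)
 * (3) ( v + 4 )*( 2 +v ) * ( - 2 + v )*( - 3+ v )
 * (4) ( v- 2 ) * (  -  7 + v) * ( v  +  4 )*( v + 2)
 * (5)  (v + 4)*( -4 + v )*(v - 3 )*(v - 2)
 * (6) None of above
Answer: 3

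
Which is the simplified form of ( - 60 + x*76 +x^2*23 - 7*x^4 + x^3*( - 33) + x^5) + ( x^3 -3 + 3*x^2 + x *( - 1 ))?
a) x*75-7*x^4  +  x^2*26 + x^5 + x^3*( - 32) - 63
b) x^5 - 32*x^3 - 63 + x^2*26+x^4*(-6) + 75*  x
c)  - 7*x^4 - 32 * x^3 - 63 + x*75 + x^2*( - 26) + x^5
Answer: a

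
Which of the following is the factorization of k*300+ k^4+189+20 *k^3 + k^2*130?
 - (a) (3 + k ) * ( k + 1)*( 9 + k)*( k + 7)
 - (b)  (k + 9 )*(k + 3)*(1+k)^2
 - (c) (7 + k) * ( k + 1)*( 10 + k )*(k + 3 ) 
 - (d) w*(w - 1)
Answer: a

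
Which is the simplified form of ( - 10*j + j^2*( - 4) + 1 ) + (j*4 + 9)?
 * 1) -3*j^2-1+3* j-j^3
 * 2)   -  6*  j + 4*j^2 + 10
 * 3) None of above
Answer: 3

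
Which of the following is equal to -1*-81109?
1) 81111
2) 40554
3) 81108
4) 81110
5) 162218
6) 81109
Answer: 6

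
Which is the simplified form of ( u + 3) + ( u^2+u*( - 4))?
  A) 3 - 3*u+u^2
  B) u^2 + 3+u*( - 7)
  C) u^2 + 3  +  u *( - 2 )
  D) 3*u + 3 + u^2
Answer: A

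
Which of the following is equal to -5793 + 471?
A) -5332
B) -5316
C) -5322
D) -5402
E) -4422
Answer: C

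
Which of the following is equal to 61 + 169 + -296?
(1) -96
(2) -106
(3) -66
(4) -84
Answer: 3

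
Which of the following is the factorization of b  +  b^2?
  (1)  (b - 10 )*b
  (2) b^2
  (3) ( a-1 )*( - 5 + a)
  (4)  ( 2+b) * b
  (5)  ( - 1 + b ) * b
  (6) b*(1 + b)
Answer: 6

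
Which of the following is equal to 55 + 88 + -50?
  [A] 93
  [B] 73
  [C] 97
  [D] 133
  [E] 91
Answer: A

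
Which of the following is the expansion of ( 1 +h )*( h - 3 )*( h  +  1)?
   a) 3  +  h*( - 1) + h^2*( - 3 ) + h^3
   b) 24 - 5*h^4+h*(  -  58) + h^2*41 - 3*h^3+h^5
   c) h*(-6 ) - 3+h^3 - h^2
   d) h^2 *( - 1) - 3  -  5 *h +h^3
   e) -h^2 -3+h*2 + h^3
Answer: d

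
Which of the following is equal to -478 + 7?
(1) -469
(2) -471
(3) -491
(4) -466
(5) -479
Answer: 2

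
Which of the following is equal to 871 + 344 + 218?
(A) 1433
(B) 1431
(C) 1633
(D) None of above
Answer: A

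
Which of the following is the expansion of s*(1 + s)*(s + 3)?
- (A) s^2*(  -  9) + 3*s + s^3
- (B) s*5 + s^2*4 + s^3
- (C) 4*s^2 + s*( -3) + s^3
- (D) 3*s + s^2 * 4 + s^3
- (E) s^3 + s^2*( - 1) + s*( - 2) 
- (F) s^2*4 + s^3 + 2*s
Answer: D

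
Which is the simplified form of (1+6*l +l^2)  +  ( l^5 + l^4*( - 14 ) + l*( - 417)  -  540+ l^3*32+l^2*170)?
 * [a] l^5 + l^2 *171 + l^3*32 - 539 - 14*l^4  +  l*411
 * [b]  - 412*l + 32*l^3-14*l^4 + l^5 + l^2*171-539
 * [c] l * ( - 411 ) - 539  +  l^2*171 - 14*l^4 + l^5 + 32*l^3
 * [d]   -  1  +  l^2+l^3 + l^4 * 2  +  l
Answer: c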